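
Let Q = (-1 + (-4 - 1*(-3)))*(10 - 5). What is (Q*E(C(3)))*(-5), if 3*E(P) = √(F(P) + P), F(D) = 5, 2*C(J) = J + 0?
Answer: 25*√26/3 ≈ 42.492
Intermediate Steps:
C(J) = J/2 (C(J) = (J + 0)/2 = J/2)
E(P) = √(5 + P)/3
Q = -10 (Q = (-1 + (-4 + 3))*5 = (-1 - 1)*5 = -2*5 = -10)
(Q*E(C(3)))*(-5) = -10*√(5 + (½)*3)/3*(-5) = -10*√(5 + 3/2)/3*(-5) = -10*√(13/2)/3*(-5) = -10*√26/2/3*(-5) = -5*√26/3*(-5) = 25*√26/3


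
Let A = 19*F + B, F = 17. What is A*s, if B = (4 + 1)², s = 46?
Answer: 16008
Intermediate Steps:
B = 25 (B = 5² = 25)
A = 348 (A = 19*17 + 25 = 323 + 25 = 348)
A*s = 348*46 = 16008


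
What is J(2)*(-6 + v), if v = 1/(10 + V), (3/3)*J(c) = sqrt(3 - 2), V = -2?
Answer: -47/8 ≈ -5.8750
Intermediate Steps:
J(c) = 1 (J(c) = sqrt(3 - 2) = sqrt(1) = 1)
v = 1/8 (v = 1/(10 - 2) = 1/8 ≈ 0.12500)
J(2)*(-6 + v) = 1*(-6 + 1/8) = 1*(-47/8) = -47/8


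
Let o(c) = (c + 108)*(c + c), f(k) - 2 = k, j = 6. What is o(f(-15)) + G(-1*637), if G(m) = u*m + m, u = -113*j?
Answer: 428779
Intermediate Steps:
f(k) = 2 + k
u = -678 (u = -113*6 = -678)
o(c) = 2*c*(108 + c) (o(c) = (108 + c)*(2*c) = 2*c*(108 + c))
G(m) = -677*m (G(m) = -678*m + m = -677*m)
o(f(-15)) + G(-1*637) = 2*(2 - 15)*(108 + (2 - 15)) - (-677)*637 = 2*(-13)*(108 - 13) - 677*(-637) = 2*(-13)*95 + 431249 = -2470 + 431249 = 428779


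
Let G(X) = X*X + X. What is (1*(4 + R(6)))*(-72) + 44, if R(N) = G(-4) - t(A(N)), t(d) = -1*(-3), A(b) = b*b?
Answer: -892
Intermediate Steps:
A(b) = b**2
t(d) = 3
G(X) = X + X**2 (G(X) = X**2 + X = X + X**2)
R(N) = 9 (R(N) = -4*(1 - 4) - 1*3 = -4*(-3) - 3 = 12 - 3 = 9)
(1*(4 + R(6)))*(-72) + 44 = (1*(4 + 9))*(-72) + 44 = (1*13)*(-72) + 44 = 13*(-72) + 44 = -936 + 44 = -892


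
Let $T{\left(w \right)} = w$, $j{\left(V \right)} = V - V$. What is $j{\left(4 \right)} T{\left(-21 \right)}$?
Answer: $0$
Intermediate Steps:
$j{\left(V \right)} = 0$
$j{\left(4 \right)} T{\left(-21 \right)} = 0 \left(-21\right) = 0$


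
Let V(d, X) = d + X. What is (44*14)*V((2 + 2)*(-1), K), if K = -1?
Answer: -3080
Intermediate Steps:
V(d, X) = X + d
(44*14)*V((2 + 2)*(-1), K) = (44*14)*(-1 + (2 + 2)*(-1)) = 616*(-1 + 4*(-1)) = 616*(-1 - 4) = 616*(-5) = -3080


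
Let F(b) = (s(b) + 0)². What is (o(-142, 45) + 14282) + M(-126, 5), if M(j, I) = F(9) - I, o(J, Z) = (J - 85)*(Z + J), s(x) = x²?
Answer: 42857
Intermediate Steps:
F(b) = b⁴ (F(b) = (b² + 0)² = (b²)² = b⁴)
o(J, Z) = (-85 + J)*(J + Z)
M(j, I) = 6561 - I (M(j, I) = 9⁴ - I = 6561 - I)
(o(-142, 45) + 14282) + M(-126, 5) = (((-142)² - 85*(-142) - 85*45 - 142*45) + 14282) + (6561 - 1*5) = ((20164 + 12070 - 3825 - 6390) + 14282) + (6561 - 5) = (22019 + 14282) + 6556 = 36301 + 6556 = 42857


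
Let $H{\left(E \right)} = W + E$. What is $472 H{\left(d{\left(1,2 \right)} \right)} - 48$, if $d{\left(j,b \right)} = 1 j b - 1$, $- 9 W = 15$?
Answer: $- \frac{1088}{3} \approx -362.67$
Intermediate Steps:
$W = - \frac{5}{3}$ ($W = \left(- \frac{1}{9}\right) 15 = - \frac{5}{3} \approx -1.6667$)
$d{\left(j,b \right)} = -1 + b j$ ($d{\left(j,b \right)} = j b - 1 = b j - 1 = -1 + b j$)
$H{\left(E \right)} = - \frac{5}{3} + E$
$472 H{\left(d{\left(1,2 \right)} \right)} - 48 = 472 \left(- \frac{5}{3} + \left(-1 + 2 \cdot 1\right)\right) - 48 = 472 \left(- \frac{5}{3} + \left(-1 + 2\right)\right) - 48 = 472 \left(- \frac{5}{3} + 1\right) - 48 = 472 \left(- \frac{2}{3}\right) - 48 = - \frac{944}{3} - 48 = - \frac{1088}{3}$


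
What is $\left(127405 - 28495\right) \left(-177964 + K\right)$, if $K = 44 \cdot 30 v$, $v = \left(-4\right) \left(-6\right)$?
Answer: $-14468950440$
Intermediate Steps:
$v = 24$
$K = 31680$ ($K = 44 \cdot 30 \cdot 24 = 1320 \cdot 24 = 31680$)
$\left(127405 - 28495\right) \left(-177964 + K\right) = \left(127405 - 28495\right) \left(-177964 + 31680\right) = 98910 \left(-146284\right) = -14468950440$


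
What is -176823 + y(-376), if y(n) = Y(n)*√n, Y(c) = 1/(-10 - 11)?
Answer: -176823 - 2*I*√94/21 ≈ -1.7682e+5 - 0.92337*I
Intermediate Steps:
Y(c) = -1/21 (Y(c) = 1/(-21) = -1/21)
y(n) = -√n/21
-176823 + y(-376) = -176823 - 2*I*√94/21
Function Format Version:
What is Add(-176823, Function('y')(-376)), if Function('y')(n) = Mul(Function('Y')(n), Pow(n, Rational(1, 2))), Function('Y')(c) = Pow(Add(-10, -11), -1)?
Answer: Add(-176823, Mul(Rational(-2, 21), I, Pow(94, Rational(1, 2)))) ≈ Add(-1.7682e+5, Mul(-0.92337, I))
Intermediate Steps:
Function('Y')(c) = Rational(-1, 21) (Function('Y')(c) = Pow(-21, -1) = Rational(-1, 21))
Function('y')(n) = Mul(Rational(-1, 21), Pow(n, Rational(1, 2)))
Add(-176823, Function('y')(-376)) = Add(-176823, Mul(Rational(-1, 21), Pow(-376, Rational(1, 2)))) = Add(-176823, Mul(Rational(-1, 21), Mul(2, I, Pow(94, Rational(1, 2))))) = Add(-176823, Mul(Rational(-2, 21), I, Pow(94, Rational(1, 2))))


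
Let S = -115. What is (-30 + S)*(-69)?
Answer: 10005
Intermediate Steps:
(-30 + S)*(-69) = (-30 - 115)*(-69) = -145*(-69) = 10005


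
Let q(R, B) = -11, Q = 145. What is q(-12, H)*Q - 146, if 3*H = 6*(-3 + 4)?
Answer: -1741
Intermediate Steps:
H = 2 (H = (6*(-3 + 4))/3 = (6*1)/3 = (⅓)*6 = 2)
q(-12, H)*Q - 146 = -11*145 - 146 = -1595 - 146 = -1741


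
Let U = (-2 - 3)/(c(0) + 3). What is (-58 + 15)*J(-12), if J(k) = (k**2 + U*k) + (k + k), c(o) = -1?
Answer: -6450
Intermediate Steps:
U = -5/2 (U = (-2 - 3)/(-1 + 3) = -5/2 ≈ -2.5000)
J(k) = k**2 - k/2 (J(k) = (k**2 - 5*k/2) + (k + k) = (k**2 - 5*k/2) + 2*k = k**2 - k/2)
(-58 + 15)*J(-12) = (-58 + 15)*(-12*(-1/2 - 12)) = -(-516)*(-25)/2 = -43*150 = -6450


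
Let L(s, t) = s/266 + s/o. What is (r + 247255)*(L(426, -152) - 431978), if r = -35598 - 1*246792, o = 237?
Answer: 159469231867955/10507 ≈ 1.5177e+10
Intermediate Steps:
L(s, t) = 503*s/63042 (L(s, t) = s/266 + s/237 = 503*s/63042)
r = -282390 (r = -35598 - 246792 = -282390)
(r + 247255)*(L(426, -152) - 431978) = (-282390 + 247255)*((503/63042)*426 - 431978) = -35135*(35713/10507 - 431978) = -35135*(-4538757133/10507) = 159469231867955/10507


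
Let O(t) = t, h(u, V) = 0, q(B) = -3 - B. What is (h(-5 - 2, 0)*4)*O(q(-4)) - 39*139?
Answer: -5421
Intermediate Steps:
(h(-5 - 2, 0)*4)*O(q(-4)) - 39*139 = (0*4)*(-3 - 1*(-4)) - 39*139 = 0*(-3 + 4) - 5421 = 0*1 - 5421 = 0 - 5421 = -5421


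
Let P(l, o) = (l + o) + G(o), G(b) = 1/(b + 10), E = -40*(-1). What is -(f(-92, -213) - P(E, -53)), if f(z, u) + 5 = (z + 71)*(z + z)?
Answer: -166497/43 ≈ -3872.0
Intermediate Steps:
E = 40
G(b) = 1/(10 + b)
P(l, o) = l + o + 1/(10 + o) (P(l, o) = (l + o) + 1/(10 + o) = l + o + 1/(10 + o))
f(z, u) = -5 + 2*z*(71 + z) (f(z, u) = -5 + (z + 71)*(z + z) = -5 + (71 + z)*(2*z) = -5 + 2*z*(71 + z))
-(f(-92, -213) - P(E, -53)) = -((-5 + 2*(-92)**2 + 142*(-92)) - (1 + (10 - 53)*(40 - 53))/(10 - 53)) = -((-5 + 2*8464 - 13064) - (1 - 43*(-13))/(-43)) = -((-5 + 16928 - 13064) - (-1)*(1 + 559)/43) = -(3859 - (-1)*560/43) = -(3859 - 1*(-560/43)) = -(3859 + 560/43) = -1*166497/43 = -166497/43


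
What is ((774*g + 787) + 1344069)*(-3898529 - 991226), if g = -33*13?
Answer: -4952392761550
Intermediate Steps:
g = -429
((774*g + 787) + 1344069)*(-3898529 - 991226) = ((774*(-429) + 787) + 1344069)*(-3898529 - 991226) = ((-332046 + 787) + 1344069)*(-4889755) = (-331259 + 1344069)*(-4889755) = 1012810*(-4889755) = -4952392761550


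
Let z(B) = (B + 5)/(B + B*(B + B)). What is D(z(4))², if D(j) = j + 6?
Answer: 625/16 ≈ 39.063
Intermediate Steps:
z(B) = (5 + B)/(B + 2*B²) (z(B) = (5 + B)/(B + B*(2*B)) = (5 + B)/(B + 2*B²))
D(j) = 6 + j
D(z(4))² = (6 + (5 + 4)/(4*(1 + 2*4)))² = (6 + (¼)*9/(1 + 8))² = (6 + (¼)*9/9)² = (6 + (¼)*(⅑)*9)² = (6 + ¼)² = (25/4)² = 625/16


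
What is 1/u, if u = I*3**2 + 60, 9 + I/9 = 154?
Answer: 1/11805 ≈ 8.4710e-5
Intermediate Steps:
I = 1305 (I = -81 + 9*154 = -81 + 1386 = 1305)
u = 11805 (u = 1305*3**2 + 60 = 1305*9 + 60 = 11745 + 60 = 11805)
1/u = 1/11805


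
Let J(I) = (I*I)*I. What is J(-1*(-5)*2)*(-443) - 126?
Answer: -443126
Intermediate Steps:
J(I) = I³ (J(I) = I²*I = I³)
J(-1*(-5)*2)*(-443) - 126 = (-1*(-5)*2)³*(-443) - 126 = (5*2)³*(-443) - 126 = 10³*(-443) - 126 = 1000*(-443) - 126 = -443000 - 126 = -443126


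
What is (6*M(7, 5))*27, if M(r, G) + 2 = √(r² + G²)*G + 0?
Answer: -324 + 810*√74 ≈ 6643.9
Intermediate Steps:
M(r, G) = -2 + G*√(G² + r²) (M(r, G) = -2 + (√(r² + G²)*G + 0) = -2 + (√(G² + r²)*G + 0) = -2 + (G*√(G² + r²) + 0) = -2 + G*√(G² + r²))
(6*M(7, 5))*27 = (6*(-2 + 5*√(5² + 7²)))*27 = (6*(-2 + 5*√(25 + 49)))*27 = (6*(-2 + 5*√74))*27 = (-12 + 30*√74)*27 = -324 + 810*√74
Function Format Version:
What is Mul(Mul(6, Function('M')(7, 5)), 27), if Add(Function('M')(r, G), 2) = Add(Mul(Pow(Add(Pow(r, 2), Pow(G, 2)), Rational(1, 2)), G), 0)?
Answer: Add(-324, Mul(810, Pow(74, Rational(1, 2)))) ≈ 6643.9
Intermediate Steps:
Function('M')(r, G) = Add(-2, Mul(G, Pow(Add(Pow(G, 2), Pow(r, 2)), Rational(1, 2)))) (Function('M')(r, G) = Add(-2, Add(Mul(Pow(Add(Pow(r, 2), Pow(G, 2)), Rational(1, 2)), G), 0)) = Add(-2, Add(Mul(Pow(Add(Pow(G, 2), Pow(r, 2)), Rational(1, 2)), G), 0)) = Add(-2, Add(Mul(G, Pow(Add(Pow(G, 2), Pow(r, 2)), Rational(1, 2))), 0)) = Add(-2, Mul(G, Pow(Add(Pow(G, 2), Pow(r, 2)), Rational(1, 2)))))
Mul(Mul(6, Function('M')(7, 5)), 27) = Mul(Mul(6, Add(-2, Mul(5, Pow(Add(Pow(5, 2), Pow(7, 2)), Rational(1, 2))))), 27) = Mul(Mul(6, Add(-2, Mul(5, Pow(Add(25, 49), Rational(1, 2))))), 27) = Mul(Mul(6, Add(-2, Mul(5, Pow(74, Rational(1, 2))))), 27) = Mul(Add(-12, Mul(30, Pow(74, Rational(1, 2)))), 27) = Add(-324, Mul(810, Pow(74, Rational(1, 2))))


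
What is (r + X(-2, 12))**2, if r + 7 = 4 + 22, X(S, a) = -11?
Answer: 64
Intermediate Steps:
r = 19 (r = -7 + (4 + 22) = -7 + 26 = 19)
(r + X(-2, 12))**2 = (19 - 11)**2 = 8**2 = 64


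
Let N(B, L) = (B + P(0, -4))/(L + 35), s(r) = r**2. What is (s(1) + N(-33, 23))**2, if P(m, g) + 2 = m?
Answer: 529/3364 ≈ 0.15725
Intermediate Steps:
P(m, g) = -2 + m
N(B, L) = (-2 + B)/(35 + L) (N(B, L) = (B + (-2 + 0))/(L + 35) = (B - 2)/(35 + L) = (-2 + B)/(35 + L))
(s(1) + N(-33, 23))**2 = (1**2 + (-2 - 33)/(35 + 23))**2 = (1 - 35/58)**2 = (23/58)**2 = 529/3364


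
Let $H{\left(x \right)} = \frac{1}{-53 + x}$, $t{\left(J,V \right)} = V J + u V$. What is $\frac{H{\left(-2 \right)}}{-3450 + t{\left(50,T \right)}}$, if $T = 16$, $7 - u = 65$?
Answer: $\frac{1}{196790} \approx 5.0816 \cdot 10^{-6}$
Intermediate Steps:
$u = -58$ ($u = 7 - 65 = -58$)
$t{\left(J,V \right)} = - 58 V + J V$ ($t{\left(J,V \right)} = V J - 58 V = J V - 58 V = - 58 V + J V$)
$\frac{H{\left(-2 \right)}}{-3450 + t{\left(50,T \right)}} = \frac{1}{\left(-53 - 2\right) \left(-3450 + 16 \left(-58 + 50\right)\right)} = \frac{1}{\left(-55\right) \left(-3450 + 16 \left(-8\right)\right)} = - \frac{1}{55 \left(-3450 - 128\right)} = - \frac{1}{55 \left(-3578\right)} = \left(- \frac{1}{55}\right) \left(- \frac{1}{3578}\right) = \frac{1}{196790}$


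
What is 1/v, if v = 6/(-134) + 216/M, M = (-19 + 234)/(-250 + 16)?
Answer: -14405/3387093 ≈ -0.0042529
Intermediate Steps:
M = -215/234 (M = 215/(-234) = 215*(-1/234) = -215/234 ≈ -0.91880)
v = -3387093/14405 (v = 6/(-134) + 216/(-215/234) = 6*(-1/134) + 216*(-234/215) = -3/67 - 50544/215 = -3387093/14405 ≈ -235.13)
1/v = 1/(-3387093/14405) = -14405/3387093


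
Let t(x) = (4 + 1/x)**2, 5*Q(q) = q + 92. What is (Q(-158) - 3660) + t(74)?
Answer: -100131171/27380 ≈ -3657.1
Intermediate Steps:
Q(q) = 92/5 + q/5 (Q(q) = (q + 92)/5 = (92 + q)/5 = 92/5 + q/5)
t(x) = (4 + 1/x)**2
(Q(-158) - 3660) + t(74) = ((92/5 + (1/5)*(-158)) - 3660) + (1 + 4*74)**2/74**2 = ((92/5 - 158/5) - 3660) + (1 + 296)**2/5476 = (-66/5 - 3660) + (1/5476)*297**2 = -18366/5 + (1/5476)*88209 = -18366/5 + 88209/5476 = -100131171/27380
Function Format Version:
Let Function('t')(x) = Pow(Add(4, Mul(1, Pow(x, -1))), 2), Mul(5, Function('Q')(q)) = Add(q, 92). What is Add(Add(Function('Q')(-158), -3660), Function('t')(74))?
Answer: Rational(-100131171, 27380) ≈ -3657.1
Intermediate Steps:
Function('Q')(q) = Add(Rational(92, 5), Mul(Rational(1, 5), q)) (Function('Q')(q) = Mul(Rational(1, 5), Add(q, 92)) = Mul(Rational(1, 5), Add(92, q)) = Add(Rational(92, 5), Mul(Rational(1, 5), q)))
Function('t')(x) = Pow(Add(4, Pow(x, -1)), 2)
Add(Add(Function('Q')(-158), -3660), Function('t')(74)) = Add(Add(Add(Rational(92, 5), Mul(Rational(1, 5), -158)), -3660), Mul(Pow(74, -2), Pow(Add(1, Mul(4, 74)), 2))) = Add(Add(Add(Rational(92, 5), Rational(-158, 5)), -3660), Mul(Rational(1, 5476), Pow(Add(1, 296), 2))) = Add(Add(Rational(-66, 5), -3660), Mul(Rational(1, 5476), Pow(297, 2))) = Add(Rational(-18366, 5), Mul(Rational(1, 5476), 88209)) = Add(Rational(-18366, 5), Rational(88209, 5476)) = Rational(-100131171, 27380)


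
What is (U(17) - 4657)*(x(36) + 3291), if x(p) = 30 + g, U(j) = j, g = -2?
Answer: -15400160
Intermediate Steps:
x(p) = 28 (x(p) = 30 - 2 = 28)
(U(17) - 4657)*(x(36) + 3291) = (17 - 4657)*(28 + 3291) = -4640*3319 = -15400160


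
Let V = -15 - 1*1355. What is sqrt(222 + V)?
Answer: 2*I*sqrt(287) ≈ 33.882*I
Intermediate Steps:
V = -1370 (V = -15 - 1355 = -1370)
sqrt(222 + V) = sqrt(222 - 1370) = sqrt(-1148) = 2*I*sqrt(287)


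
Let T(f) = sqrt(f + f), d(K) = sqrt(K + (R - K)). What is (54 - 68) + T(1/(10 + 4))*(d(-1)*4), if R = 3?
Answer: -14 + 4*sqrt(21)/7 ≈ -11.381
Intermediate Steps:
d(K) = sqrt(3) (d(K) = sqrt(K + (3 - K)) = sqrt(3))
T(f) = sqrt(2)*sqrt(f) (T(f) = sqrt(2*f) = sqrt(2)*sqrt(f))
(54 - 68) + T(1/(10 + 4))*(d(-1)*4) = (54 - 68) + (sqrt(2)*sqrt(1/(10 + 4)))*(sqrt(3)*4) = -14 + (sqrt(2)*sqrt(1/14))*(4*sqrt(3)) = -14 + (sqrt(2)*(sqrt(14)/14))*(4*sqrt(3)) = -14 + (sqrt(7)/7)*(4*sqrt(3)) = -14 + 4*sqrt(21)/7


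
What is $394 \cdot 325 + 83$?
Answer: $128133$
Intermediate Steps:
$394 \cdot 325 + 83 = 128050 + 83 = 128133$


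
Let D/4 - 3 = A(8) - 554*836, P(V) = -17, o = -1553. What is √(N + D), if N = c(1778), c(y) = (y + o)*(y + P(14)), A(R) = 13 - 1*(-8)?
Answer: I*√1456255 ≈ 1206.8*I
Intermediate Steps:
A(R) = 21 (A(R) = 13 + 8 = 21)
c(y) = (-1553 + y)*(-17 + y) (c(y) = (y - 1553)*(y - 17) = (-1553 + y)*(-17 + y))
N = 396225 (N = 26401 + 1778² - 1570*1778 = 26401 + 3161284 - 2791460 = 396225)
D = -1852480 (D = 12 + 4*(21 - 554*836) = 12 + 4*(21 - 463144) = 12 + 4*(-463123) = 12 - 1852492 = -1852480)
√(N + D) = √(396225 - 1852480) = √(-1456255) = I*√1456255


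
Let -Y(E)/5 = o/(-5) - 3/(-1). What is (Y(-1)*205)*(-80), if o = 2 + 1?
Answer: 196800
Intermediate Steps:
o = 3
Y(E) = -12 (Y(E) = -5*(3/(-5) - 3/(-1)) = -5*(3*(-⅕) - 3*(-1)) = -5*(-⅗ + 3) = -5*12/5 = -12)
(Y(-1)*205)*(-80) = -12*205*(-80) = -2460*(-80) = 196800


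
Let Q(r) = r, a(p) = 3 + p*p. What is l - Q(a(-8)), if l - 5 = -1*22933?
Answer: -22995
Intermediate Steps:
a(p) = 3 + p²
l = -22928 (l = 5 - 1*22933 = 5 - 22933 = -22928)
l - Q(a(-8)) = -22928 - (3 + (-8)²) = -22928 - (3 + 64) = -22928 - 1*67 = -22928 - 67 = -22995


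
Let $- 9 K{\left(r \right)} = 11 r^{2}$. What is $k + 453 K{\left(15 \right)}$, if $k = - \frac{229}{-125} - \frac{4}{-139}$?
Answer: $- \frac{2164458294}{17375} \approx -1.2457 \cdot 10^{5}$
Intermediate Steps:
$k = \frac{32331}{17375}$ ($k = \left(-229\right) \left(- \frac{1}{125}\right) - - \frac{4}{139} = \frac{229}{125} + \frac{4}{139} = \frac{32331}{17375} \approx 1.8608$)
$K{\left(r \right)} = - \frac{11 r^{2}}{9}$
$k + 453 K{\left(15 \right)} = \frac{32331}{17375} + 453 \left(- \frac{11 \cdot 15^{2}}{9}\right) = \frac{32331}{17375} + 453 \left(\left(- \frac{11}{9}\right) 225\right) = \frac{32331}{17375} + 453 \left(-275\right) = \frac{32331}{17375} - 124575 = - \frac{2164458294}{17375}$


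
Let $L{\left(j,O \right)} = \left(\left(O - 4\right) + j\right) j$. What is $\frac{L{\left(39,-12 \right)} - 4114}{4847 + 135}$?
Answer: $- \frac{3217}{4982} \approx -0.64572$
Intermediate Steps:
$L{\left(j,O \right)} = j \left(-4 + O + j\right)$ ($L{\left(j,O \right)} = \left(\left(-4 + O\right) + j\right) j = \left(-4 + O + j\right) j = j \left(-4 + O + j\right)$)
$\frac{L{\left(39,-12 \right)} - 4114}{4847 + 135} = \frac{39 \left(-4 - 12 + 39\right) - 4114}{4847 + 135} = \frac{39 \cdot 23 - 4114}{4982} = \left(897 - 4114\right) \frac{1}{4982} = \left(-3217\right) \frac{1}{4982} = - \frac{3217}{4982}$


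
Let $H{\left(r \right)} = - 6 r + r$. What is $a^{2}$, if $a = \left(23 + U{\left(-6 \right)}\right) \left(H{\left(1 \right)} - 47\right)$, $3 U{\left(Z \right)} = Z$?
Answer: $1192464$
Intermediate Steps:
$H{\left(r \right)} = - 5 r$
$U{\left(Z \right)} = \frac{Z}{3}$
$a = -1092$ ($a = \left(23 + \frac{1}{3} \left(-6\right)\right) \left(\left(-5\right) 1 - 47\right) = \left(23 - 2\right) \left(-5 - 47\right) = 21 \left(-52\right) = -1092$)
$a^{2} = \left(-1092\right)^{2} = 1192464$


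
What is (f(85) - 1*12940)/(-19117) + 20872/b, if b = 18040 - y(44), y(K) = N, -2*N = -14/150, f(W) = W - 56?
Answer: 94788579223/51730468181 ≈ 1.8324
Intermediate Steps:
f(W) = -56 + W
N = 7/150 (N = -(-7)/150 = -1/2*(-7/75) = 7/150 ≈ 0.046667)
y(K) = 7/150
b = 2705993/150 (b = 18040 - 1*7/150 = 18040 - 7/150 = 2705993/150 ≈ 18040.)
(f(85) - 1*12940)/(-19117) + 20872/b = ((-56 + 85) - 1*12940)/(-19117) + 20872/(2705993/150) = (29 - 12940)*(-1/19117) + 20872*(150/2705993) = -12911*(-1/19117) + 3130800/2705993 = 12911/19117 + 3130800/2705993 = 94788579223/51730468181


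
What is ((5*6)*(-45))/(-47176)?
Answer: 675/23588 ≈ 0.028616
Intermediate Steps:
((5*6)*(-45))/(-47176) = (30*(-45))*(-1/47176) = -1350*(-1/47176) = 675/23588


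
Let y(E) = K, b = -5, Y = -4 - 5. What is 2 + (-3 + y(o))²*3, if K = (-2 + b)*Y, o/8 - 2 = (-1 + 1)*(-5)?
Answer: 10802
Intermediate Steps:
Y = -9
o = 16 (o = 16 + 8*((-1 + 1)*(-5)) = 16 + 8*(0*(-5)) = 16 + 8*0 = 16 + 0 = 16)
K = 63 (K = (-2 - 5)*(-9) = -7*(-9) = 63)
y(E) = 63
2 + (-3 + y(o))²*3 = 2 + (-3 + 63)²*3 = 2 + 60²*3 = 2 + 3600*3 = 2 + 10800 = 10802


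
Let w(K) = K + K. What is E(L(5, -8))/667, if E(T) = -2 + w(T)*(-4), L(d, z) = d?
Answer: -42/667 ≈ -0.062968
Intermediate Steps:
w(K) = 2*K
E(T) = -2 - 8*T (E(T) = -2 + (2*T)*(-4) = -2 - 8*T)
E(L(5, -8))/667 = (-2 - 8*5)/667 = (-2 - 40)*(1/667) = -42*1/667 = -42/667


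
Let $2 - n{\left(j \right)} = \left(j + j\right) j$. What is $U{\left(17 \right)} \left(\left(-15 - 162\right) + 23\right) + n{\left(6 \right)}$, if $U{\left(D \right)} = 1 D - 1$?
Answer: $-2534$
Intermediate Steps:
$U{\left(D \right)} = -1 + D$ ($U{\left(D \right)} = D - 1 = -1 + D$)
$n{\left(j \right)} = 2 - 2 j^{2}$ ($n{\left(j \right)} = 2 - \left(j + j\right) j = 2 - 2 j j = 2 - 2 j^{2}$)
$U{\left(17 \right)} \left(\left(-15 - 162\right) + 23\right) + n{\left(6 \right)} = \left(-1 + 17\right) \left(\left(-15 - 162\right) + 23\right) + \left(2 - 2 \cdot 6^{2}\right) = 16 \left(-177 + 23\right) + \left(2 - 72\right) = 16 \left(-154\right) + \left(2 - 72\right) = -2464 - 70 = -2534$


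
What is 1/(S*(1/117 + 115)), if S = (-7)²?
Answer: 117/659344 ≈ 0.00017745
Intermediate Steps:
S = 49
1/(S*(1/117 + 115)) = 1/(49*(1/117 + 115)) = 1/(49*(13456/117)) = 1/(659344/117) = 117/659344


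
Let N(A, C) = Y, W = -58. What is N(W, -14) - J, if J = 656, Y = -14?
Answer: -670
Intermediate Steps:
N(A, C) = -14
N(W, -14) - J = -14 - 1*656 = -14 - 656 = -670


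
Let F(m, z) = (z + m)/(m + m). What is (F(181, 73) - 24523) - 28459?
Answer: -9589615/181 ≈ -52981.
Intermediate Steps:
F(m, z) = (m + z)/(2*m) (F(m, z) = (m + z)/((2*m)) = (m + z)*(1/(2*m)) = (m + z)/(2*m))
(F(181, 73) - 24523) - 28459 = ((½)*(181 + 73)/181 - 24523) - 28459 = ((½)*(1/181)*254 - 24523) - 28459 = (127/181 - 24523) - 28459 = -4438536/181 - 28459 = -9589615/181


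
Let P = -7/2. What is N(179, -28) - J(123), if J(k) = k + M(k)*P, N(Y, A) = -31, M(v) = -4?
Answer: -168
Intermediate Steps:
P = -7/2 (P = -7*1/2 = -7/2 ≈ -3.5000)
J(k) = 14 + k (J(k) = k - 4*(-7/2) = k + 14 = 14 + k)
N(179, -28) - J(123) = -31 - (14 + 123) = -31 - 1*137 = -31 - 137 = -168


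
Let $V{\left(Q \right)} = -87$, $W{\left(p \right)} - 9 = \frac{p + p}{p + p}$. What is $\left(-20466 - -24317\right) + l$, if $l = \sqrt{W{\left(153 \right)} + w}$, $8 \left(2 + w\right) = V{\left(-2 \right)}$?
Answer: $3851 + \frac{i \sqrt{46}}{4} \approx 3851.0 + 1.6956 i$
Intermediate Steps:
$W{\left(p \right)} = 10$ ($W{\left(p \right)} = 9 + \frac{p + p}{p + p} = 9 + \frac{2 p}{2 p} = 9 + 2 p \frac{1}{2 p} = 9 + 1 = 10$)
$w = - \frac{103}{8}$ ($w = -2 + \frac{1}{8} \left(-87\right) = -2 - \frac{87}{8} = - \frac{103}{8} \approx -12.875$)
$l = \frac{i \sqrt{46}}{4}$ ($l = \sqrt{10 - \frac{103}{8}} = \sqrt{- \frac{23}{8}} = \frac{i \sqrt{46}}{4} \approx 1.6956 i$)
$\left(-20466 - -24317\right) + l = \left(-20466 - -24317\right) + \frac{i \sqrt{46}}{4} = \left(-20466 + 24317\right) + \frac{i \sqrt{46}}{4} = 3851 + \frac{i \sqrt{46}}{4}$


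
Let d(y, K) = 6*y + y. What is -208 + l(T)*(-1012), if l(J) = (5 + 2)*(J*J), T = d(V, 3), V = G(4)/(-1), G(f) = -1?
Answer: -347324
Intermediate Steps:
V = 1 (V = -1/(-1) = -1*(-1) = 1)
d(y, K) = 7*y
T = 7 (T = 7*1 = 7)
l(J) = 7*J²
-208 + l(T)*(-1012) = -208 + (7*7²)*(-1012) = -208 + (7*49)*(-1012) = -208 + 343*(-1012) = -208 - 347116 = -347324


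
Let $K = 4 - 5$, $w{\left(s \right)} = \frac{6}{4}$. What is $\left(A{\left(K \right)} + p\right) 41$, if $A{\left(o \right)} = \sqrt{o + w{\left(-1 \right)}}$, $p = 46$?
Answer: $1886 + \frac{41 \sqrt{2}}{2} \approx 1915.0$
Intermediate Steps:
$w{\left(s \right)} = \frac{3}{2}$ ($w{\left(s \right)} = 6 \cdot \frac{1}{4} = \frac{3}{2}$)
$K = -1$
$A{\left(o \right)} = \sqrt{\frac{3}{2} + o}$ ($A{\left(o \right)} = \sqrt{o + \frac{3}{2}} = \sqrt{\frac{3}{2} + o}$)
$\left(A{\left(K \right)} + p\right) 41 = \left(\frac{\sqrt{6 + 4 \left(-1\right)}}{2} + 46\right) 41 = \left(\frac{\sqrt{6 - 4}}{2} + 46\right) 41 = \left(\frac{\sqrt{2}}{2} + 46\right) 41 = \left(46 + \frac{\sqrt{2}}{2}\right) 41 = 1886 + \frac{41 \sqrt{2}}{2}$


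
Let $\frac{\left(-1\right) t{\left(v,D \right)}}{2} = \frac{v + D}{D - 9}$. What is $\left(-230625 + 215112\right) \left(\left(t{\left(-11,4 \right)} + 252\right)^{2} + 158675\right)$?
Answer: $- \frac{85622312583}{25} \approx -3.4249 \cdot 10^{9}$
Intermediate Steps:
$t{\left(v,D \right)} = - \frac{2 \left(D + v\right)}{-9 + D}$ ($t{\left(v,D \right)} = - 2 \frac{v + D}{D - 9} = - 2 \frac{D + v}{-9 + D} = - \frac{2 \left(D + v\right)}{-9 + D}$)
$\left(-230625 + 215112\right) \left(\left(t{\left(-11,4 \right)} + 252\right)^{2} + 158675\right) = \left(-230625 + 215112\right) \left(\left(\frac{2 \left(\left(-1\right) 4 - -11\right)}{-9 + 4} + 252\right)^{2} + 158675\right) = - 15513 \left(\left(\frac{2 \left(-4 + 11\right)}{-5} + 252\right)^{2} + 158675\right) = - 15513 \left(\left(2 \left(- \frac{1}{5}\right) 7 + 252\right)^{2} + 158675\right) = - 15513 \left(\left(- \frac{14}{5} + 252\right)^{2} + 158675\right) = - 15513 \left(\left(\frac{1246}{5}\right)^{2} + 158675\right) = - 15513 \left(\frac{1552516}{25} + 158675\right) = \left(-15513\right) \frac{5519391}{25} = - \frac{85622312583}{25}$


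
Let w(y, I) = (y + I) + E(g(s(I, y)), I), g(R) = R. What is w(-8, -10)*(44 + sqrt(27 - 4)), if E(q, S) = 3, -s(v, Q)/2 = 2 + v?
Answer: -660 - 15*sqrt(23) ≈ -731.94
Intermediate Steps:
s(v, Q) = -4 - 2*v (s(v, Q) = -2*(2 + v) = -4 - 2*v)
w(y, I) = 3 + I + y (w(y, I) = (y + I) + 3 = (I + y) + 3 = 3 + I + y)
w(-8, -10)*(44 + sqrt(27 - 4)) = (3 - 10 - 8)*(44 + sqrt(27 - 4)) = -15*(44 + sqrt(23)) = -660 - 15*sqrt(23)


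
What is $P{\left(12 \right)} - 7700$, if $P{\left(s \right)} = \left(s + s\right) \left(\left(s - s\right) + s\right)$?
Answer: $-7412$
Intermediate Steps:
$P{\left(s \right)} = 2 s^{2}$ ($P{\left(s \right)} = 2 s \left(0 + s\right) = 2 s s = 2 s^{2}$)
$P{\left(12 \right)} - 7700 = 2 \cdot 12^{2} - 7700 = 2 \cdot 144 - 7700 = 288 - 7700 = -7412$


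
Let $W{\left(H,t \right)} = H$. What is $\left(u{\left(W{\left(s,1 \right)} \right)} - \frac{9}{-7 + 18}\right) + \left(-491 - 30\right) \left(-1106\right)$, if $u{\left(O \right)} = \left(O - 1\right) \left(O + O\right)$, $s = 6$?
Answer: $\frac{6339137}{11} \approx 5.7629 \cdot 10^{5}$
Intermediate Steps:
$u{\left(O \right)} = 2 O \left(-1 + O\right)$ ($u{\left(O \right)} = \left(-1 + O\right) 2 O = 2 O \left(-1 + O\right)$)
$\left(u{\left(W{\left(s,1 \right)} \right)} - \frac{9}{-7 + 18}\right) + \left(-491 - 30\right) \left(-1106\right) = \left(2 \cdot 6 \left(-1 + 6\right) - \frac{9}{-7 + 18}\right) + \left(-491 - 30\right) \left(-1106\right) = \left(2 \cdot 6 \cdot 5 - \frac{9}{11}\right) + \left(-491 - 30\right) \left(-1106\right) = \left(60 - \frac{9}{11}\right) - -576226 = \left(60 - \frac{9}{11}\right) + 576226 = \frac{651}{11} + 576226 = \frac{6339137}{11}$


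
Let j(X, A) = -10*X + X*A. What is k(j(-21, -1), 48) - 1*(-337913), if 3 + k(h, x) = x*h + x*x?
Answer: 351302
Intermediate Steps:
j(X, A) = -10*X + A*X
k(h, x) = -3 + x² + h*x (k(h, x) = -3 + (x*h + x*x) = -3 + (h*x + x²) = -3 + (x² + h*x) = -3 + x² + h*x)
k(j(-21, -1), 48) - 1*(-337913) = (-3 + 48² - 21*(-10 - 1)*48) - 1*(-337913) = (-3 + 2304 - 21*(-11)*48) + 337913 = (-3 + 2304 + 231*48) + 337913 = (-3 + 2304 + 11088) + 337913 = 13389 + 337913 = 351302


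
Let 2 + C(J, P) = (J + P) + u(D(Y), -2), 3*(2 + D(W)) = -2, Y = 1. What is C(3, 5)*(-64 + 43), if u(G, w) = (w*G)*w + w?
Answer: 140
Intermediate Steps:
D(W) = -8/3 (D(W) = -2 + (1/3)*(-2) = -2 - 2/3 = -8/3)
u(G, w) = w + G*w**2 (u(G, w) = (G*w)*w + w = G*w**2 + w = w + G*w**2)
C(J, P) = -44/3 + J + P (C(J, P) = -2 + ((J + P) - 2*(1 - 8/3*(-2))) = -2 + ((J + P) - 2*(1 + 16/3)) = -2 + ((J + P) - 2*19/3) = -2 + ((J + P) - 38/3) = -2 + (-38/3 + J + P) = -44/3 + J + P)
C(3, 5)*(-64 + 43) = (-44/3 + 3 + 5)*(-64 + 43) = -20/3*(-21) = 140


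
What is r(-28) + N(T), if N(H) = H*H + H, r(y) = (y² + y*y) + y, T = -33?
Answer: 2596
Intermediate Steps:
r(y) = y + 2*y² (r(y) = (y² + y²) + y = 2*y² + y = y + 2*y²)
N(H) = H + H² (N(H) = H² + H = H + H²)
r(-28) + N(T) = -28*(1 + 2*(-28)) - 33*(1 - 33) = -28*(1 - 56) - 33*(-32) = -28*(-55) + 1056 = 1540 + 1056 = 2596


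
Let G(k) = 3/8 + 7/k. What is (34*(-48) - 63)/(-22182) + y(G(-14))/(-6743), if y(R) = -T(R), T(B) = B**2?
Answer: 121917137/1595447744 ≈ 0.076416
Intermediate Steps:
G(k) = 3/8 + 7/k (G(k) = 3*(1/8) + 7/k = 3/8 + 7/k)
y(R) = -R**2
(34*(-48) - 63)/(-22182) + y(G(-14))/(-6743) = (34*(-48) - 63)/(-22182) - (3/8 + 7/(-14))**2/(-6743) = (-1632 - 63)*(-1/22182) - (3/8 + 7*(-1/14))**2*(-1/6743) = -1695*(-1/22182) - (3/8 - 1/2)**2*(-1/6743) = 565/7394 - (-1/8)**2*(-1/6743) = 565/7394 - 1*1/64*(-1/6743) = 565/7394 - 1/64*(-1/6743) = 565/7394 + 1/431552 = 121917137/1595447744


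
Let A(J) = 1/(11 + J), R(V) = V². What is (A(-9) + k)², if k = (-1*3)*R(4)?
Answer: 9025/4 ≈ 2256.3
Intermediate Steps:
k = -48 (k = -1*3*4² = -3*16 = -48)
(A(-9) + k)² = (1/(11 - 9) - 48)² = (1/2 - 48)² = (½ - 48)² = (-95/2)² = 9025/4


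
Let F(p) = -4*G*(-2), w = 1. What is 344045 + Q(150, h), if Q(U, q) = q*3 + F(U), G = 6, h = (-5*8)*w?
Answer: 343973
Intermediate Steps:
h = -40 (h = -5*8*1 = -40*1 = -40)
F(p) = 48 (F(p) = -4*6*(-2) = -24*(-2) = 48)
Q(U, q) = 48 + 3*q (Q(U, q) = q*3 + 48 = 3*q + 48 = 48 + 3*q)
344045 + Q(150, h) = 344045 + (48 + 3*(-40)) = 344045 + (48 - 120) = 344045 - 72 = 343973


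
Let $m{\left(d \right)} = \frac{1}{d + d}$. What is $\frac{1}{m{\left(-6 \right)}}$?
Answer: $-12$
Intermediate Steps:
$m{\left(d \right)} = \frac{1}{2 d}$
$\frac{1}{m{\left(-6 \right)}} = \frac{1}{\frac{1}{2} \frac{1}{-6}} = \frac{1}{\frac{1}{2} \left(- \frac{1}{6}\right)} = \frac{1}{- \frac{1}{12}} = -12$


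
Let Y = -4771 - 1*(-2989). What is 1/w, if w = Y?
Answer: -1/1782 ≈ -0.00056117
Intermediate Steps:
Y = -1782 (Y = -4771 + 2989 = -1782)
w = -1782
1/w = 1/(-1782) = -1/1782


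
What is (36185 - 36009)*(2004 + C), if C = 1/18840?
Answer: 830617942/2355 ≈ 3.5270e+5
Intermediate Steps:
C = 1/18840 ≈ 5.3079e-5
(36185 - 36009)*(2004 + C) = (36185 - 36009)*(2004 + 1/18840) = 176*(37755361/18840) = 830617942/2355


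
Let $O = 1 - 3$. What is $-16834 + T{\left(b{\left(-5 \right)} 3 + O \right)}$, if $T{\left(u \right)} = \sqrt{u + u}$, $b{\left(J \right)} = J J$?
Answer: $-16834 + \sqrt{146} \approx -16822.0$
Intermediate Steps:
$b{\left(J \right)} = J^{2}$
$O = -2$
$T{\left(u \right)} = \sqrt{2} \sqrt{u}$ ($T{\left(u \right)} = \sqrt{2 u} = \sqrt{2} \sqrt{u}$)
$-16834 + T{\left(b{\left(-5 \right)} 3 + O \right)} = -16834 + \sqrt{2} \sqrt{\left(-5\right)^{2} \cdot 3 - 2} = -16834 + \sqrt{2} \sqrt{25 \cdot 3 - 2} = -16834 + \sqrt{2} \sqrt{75 - 2} = -16834 + \sqrt{2} \sqrt{73} = -16834 + \sqrt{146}$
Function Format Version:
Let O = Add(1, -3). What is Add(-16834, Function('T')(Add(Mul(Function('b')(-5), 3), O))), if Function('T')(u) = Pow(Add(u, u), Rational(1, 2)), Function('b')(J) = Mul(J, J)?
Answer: Add(-16834, Pow(146, Rational(1, 2))) ≈ -16822.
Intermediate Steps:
Function('b')(J) = Pow(J, 2)
O = -2
Function('T')(u) = Mul(Pow(2, Rational(1, 2)), Pow(u, Rational(1, 2))) (Function('T')(u) = Pow(Mul(2, u), Rational(1, 2)) = Mul(Pow(2, Rational(1, 2)), Pow(u, Rational(1, 2))))
Add(-16834, Function('T')(Add(Mul(Function('b')(-5), 3), O))) = Add(-16834, Mul(Pow(2, Rational(1, 2)), Pow(Add(Mul(Pow(-5, 2), 3), -2), Rational(1, 2)))) = Add(-16834, Mul(Pow(2, Rational(1, 2)), Pow(Add(Mul(25, 3), -2), Rational(1, 2)))) = Add(-16834, Mul(Pow(2, Rational(1, 2)), Pow(Add(75, -2), Rational(1, 2)))) = Add(-16834, Mul(Pow(2, Rational(1, 2)), Pow(73, Rational(1, 2)))) = Add(-16834, Pow(146, Rational(1, 2)))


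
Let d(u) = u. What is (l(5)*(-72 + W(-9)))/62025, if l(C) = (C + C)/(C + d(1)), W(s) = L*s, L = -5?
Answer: -3/4135 ≈ -0.00072551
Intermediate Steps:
W(s) = -5*s
l(C) = 2*C/(1 + C) (l(C) = (C + C)/(C + 1) = (2*C)/(1 + C) = 2*C/(1 + C))
(l(5)*(-72 + W(-9)))/62025 = ((2*5/(1 + 5))*(-72 - 5*(-9)))/62025 = ((2*5/6)*(-72 + 45))*(1/62025) = ((2*5*(⅙))*(-27))*(1/62025) = ((5/3)*(-27))*(1/62025) = -45*1/62025 = -3/4135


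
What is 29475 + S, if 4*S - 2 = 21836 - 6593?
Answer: 133145/4 ≈ 33286.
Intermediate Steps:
S = 15245/4 (S = ½ + (21836 - 6593)/4 = ½ + (¼)*15243 = ½ + 15243/4 = 15245/4 ≈ 3811.3)
29475 + S = 29475 + 15245/4 = 133145/4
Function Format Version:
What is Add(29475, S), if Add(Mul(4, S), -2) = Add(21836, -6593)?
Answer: Rational(133145, 4) ≈ 33286.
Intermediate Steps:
S = Rational(15245, 4) (S = Add(Rational(1, 2), Mul(Rational(1, 4), Add(21836, -6593))) = Add(Rational(1, 2), Mul(Rational(1, 4), 15243)) = Add(Rational(1, 2), Rational(15243, 4)) = Rational(15245, 4) ≈ 3811.3)
Add(29475, S) = Add(29475, Rational(15245, 4)) = Rational(133145, 4)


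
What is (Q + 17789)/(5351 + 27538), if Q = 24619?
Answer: 744/577 ≈ 1.2894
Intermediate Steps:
(Q + 17789)/(5351 + 27538) = (24619 + 17789)/(5351 + 27538) = 42408/32889 = 42408*(1/32889) = 744/577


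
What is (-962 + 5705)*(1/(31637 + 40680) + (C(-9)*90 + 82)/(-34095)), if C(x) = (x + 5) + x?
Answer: 124448400771/821882705 ≈ 151.42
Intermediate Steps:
C(x) = 5 + 2*x (C(x) = (5 + x) + x = 5 + 2*x)
(-962 + 5705)*(1/(31637 + 40680) + (C(-9)*90 + 82)/(-34095)) = (-962 + 5705)*(1/(31637 + 40680) + ((5 + 2*(-9))*90 + 82)/(-34095)) = 4743*(1/72317 + ((5 - 18)*90 + 82)*(-1/34095)) = 4743*(1/72317 + (-13*90 + 82)*(-1/34095)) = 4743*(1/72317 + (-1170 + 82)*(-1/34095)) = 4743*(1/72317 - 1088*(-1/34095)) = 4743*(1/72317 + 1088/34095) = 4743*(78714991/2465648115) = 124448400771/821882705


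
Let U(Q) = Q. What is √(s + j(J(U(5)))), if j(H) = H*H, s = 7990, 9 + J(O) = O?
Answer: √8006 ≈ 89.476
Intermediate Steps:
J(O) = -9 + O
j(H) = H²
√(s + j(J(U(5)))) = √(7990 + (-9 + 5)²) = √(7990 + (-4)²) = √(7990 + 16) = √8006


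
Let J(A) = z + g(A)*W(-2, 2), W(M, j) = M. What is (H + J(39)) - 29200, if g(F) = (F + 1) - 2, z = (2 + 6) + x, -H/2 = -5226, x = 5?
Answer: -18811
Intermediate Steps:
H = 10452 (H = -2*(-5226) = 10452)
z = 13 (z = (2 + 6) + 5 = 8 + 5 = 13)
g(F) = -1 + F (g(F) = (1 + F) - 2 = -1 + F)
J(A) = 15 - 2*A (J(A) = 13 + (-1 + A)*(-2) = 13 + (2 - 2*A) = 15 - 2*A)
(H + J(39)) - 29200 = (10452 + (15 - 2*39)) - 29200 = (10452 + (15 - 78)) - 29200 = (10452 - 63) - 29200 = 10389 - 29200 = -18811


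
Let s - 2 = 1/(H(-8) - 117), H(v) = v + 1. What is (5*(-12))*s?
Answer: -3705/31 ≈ -119.52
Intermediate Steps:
H(v) = 1 + v
s = 247/124 (s = 2 + 1/((1 - 8) - 117) = 2 + 1/(-7 - 117) = 2 + 1/(-124) = 2 - 1/124 = 247/124 ≈ 1.9919)
(5*(-12))*s = (5*(-12))*(247/124) = -60*247/124 = -3705/31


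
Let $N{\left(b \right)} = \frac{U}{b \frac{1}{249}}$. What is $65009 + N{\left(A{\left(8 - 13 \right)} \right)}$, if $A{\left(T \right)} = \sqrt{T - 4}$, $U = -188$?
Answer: $65009 + 15604 i \approx 65009.0 + 15604.0 i$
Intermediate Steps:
$A{\left(T \right)} = \sqrt{-4 + T}$
$N{\left(b \right)} = - \frac{46812}{b}$ ($N{\left(b \right)} = - \frac{188}{b \frac{1}{249}} = - \frac{188}{\frac{1}{249} b} = - 188 \frac{249}{b} = - \frac{46812}{b}$)
$65009 + N{\left(A{\left(8 - 13 \right)} \right)} = 65009 - \frac{46812}{\sqrt{-4 + \left(8 - 13\right)}} = 65009 - \frac{46812}{\sqrt{-4 - 5}} = 65009 - \frac{46812}{\sqrt{-9}} = 65009 - \frac{46812}{3 i} = 65009 - 46812 \left(- \frac{i}{3}\right) = 65009 + 15604 i$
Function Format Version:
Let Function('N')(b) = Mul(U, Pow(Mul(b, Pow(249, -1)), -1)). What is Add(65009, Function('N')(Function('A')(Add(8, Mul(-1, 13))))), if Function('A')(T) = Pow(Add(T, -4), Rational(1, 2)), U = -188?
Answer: Add(65009, Mul(15604, I)) ≈ Add(65009., Mul(15604., I))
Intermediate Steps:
Function('A')(T) = Pow(Add(-4, T), Rational(1, 2))
Function('N')(b) = Mul(-46812, Pow(b, -1)) (Function('N')(b) = Mul(-188, Pow(Mul(b, Pow(249, -1)), -1)) = Mul(-188, Pow(Mul(b, Rational(1, 249)), -1)) = Mul(-188, Pow(Mul(Rational(1, 249), b), -1)) = Mul(-188, Mul(249, Pow(b, -1))) = Mul(-46812, Pow(b, -1)))
Add(65009, Function('N')(Function('A')(Add(8, Mul(-1, 13))))) = Add(65009, Mul(-46812, Pow(Pow(Add(-4, Add(8, Mul(-1, 13))), Rational(1, 2)), -1))) = Add(65009, Mul(-46812, Pow(Pow(Add(-4, Add(8, -13)), Rational(1, 2)), -1))) = Add(65009, Mul(-46812, Pow(Pow(Add(-4, -5), Rational(1, 2)), -1))) = Add(65009, Mul(-46812, Pow(Pow(-9, Rational(1, 2)), -1))) = Add(65009, Mul(-46812, Pow(Mul(3, I), -1))) = Add(65009, Mul(-46812, Mul(Rational(-1, 3), I))) = Add(65009, Mul(15604, I))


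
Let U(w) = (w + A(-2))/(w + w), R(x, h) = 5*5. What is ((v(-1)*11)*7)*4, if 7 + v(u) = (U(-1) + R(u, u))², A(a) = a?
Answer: 214137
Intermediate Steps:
R(x, h) = 25
U(w) = (-2 + w)/(2*w) (U(w) = (w - 2)/(w + w) = (-2 + w)/((2*w)) = (-2 + w)*(1/(2*w)) = (-2 + w)/(2*w))
v(u) = 2781/4 (v(u) = -7 + ((½)*(-2 - 1)/(-1) + 25)² = -7 + ((½)*(-1)*(-3) + 25)² = -7 + (3/2 + 25)² = -7 + (53/2)² = -7 + 2809/4 = 2781/4)
((v(-1)*11)*7)*4 = (((2781/4)*11)*7)*4 = ((30591/4)*7)*4 = (214137/4)*4 = 214137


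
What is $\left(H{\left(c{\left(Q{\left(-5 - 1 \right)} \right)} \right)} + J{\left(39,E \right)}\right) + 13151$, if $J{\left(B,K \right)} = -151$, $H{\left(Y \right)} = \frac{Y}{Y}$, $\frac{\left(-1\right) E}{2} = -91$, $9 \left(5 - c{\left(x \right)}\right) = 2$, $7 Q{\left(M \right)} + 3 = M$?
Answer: $13001$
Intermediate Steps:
$Q{\left(M \right)} = - \frac{3}{7} + \frac{M}{7}$
$c{\left(x \right)} = \frac{43}{9}$ ($c{\left(x \right)} = 5 - \frac{2}{9} = \frac{43}{9}$)
$E = 182$ ($E = \left(-2\right) \left(-91\right) = 182$)
$H{\left(Y \right)} = 1$
$\left(H{\left(c{\left(Q{\left(-5 - 1 \right)} \right)} \right)} + J{\left(39,E \right)}\right) + 13151 = \left(1 - 151\right) + 13151 = -150 + 13151 = 13001$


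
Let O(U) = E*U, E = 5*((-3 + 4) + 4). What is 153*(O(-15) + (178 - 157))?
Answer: -54162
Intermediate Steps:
E = 25 (E = 5*(1 + 4) = 5*5 = 25)
O(U) = 25*U
153*(O(-15) + (178 - 157)) = 153*(25*(-15) + (178 - 157)) = 153*(-375 + 21) = 153*(-354) = -54162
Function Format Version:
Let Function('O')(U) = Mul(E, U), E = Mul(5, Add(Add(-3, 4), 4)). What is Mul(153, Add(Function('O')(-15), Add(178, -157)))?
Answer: -54162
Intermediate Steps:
E = 25 (E = Mul(5, Add(1, 4)) = Mul(5, 5) = 25)
Function('O')(U) = Mul(25, U)
Mul(153, Add(Function('O')(-15), Add(178, -157))) = Mul(153, Add(Mul(25, -15), Add(178, -157))) = Mul(153, Add(-375, 21)) = Mul(153, -354) = -54162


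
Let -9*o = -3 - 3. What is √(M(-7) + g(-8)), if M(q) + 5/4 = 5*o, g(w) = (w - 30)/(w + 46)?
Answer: √39/6 ≈ 1.0408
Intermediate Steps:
o = ⅔ (o = -(-3 - 3)/9 = -⅑*(-6) = ⅔ ≈ 0.66667)
g(w) = (-30 + w)/(46 + w)
M(q) = 25/12 (M(q) = -5/4 + 5*(⅔) = -5/4 + 10/3 = 25/12)
√(M(-7) + g(-8)) = √(25/12 + (-30 - 8)/(46 - 8)) = √(25/12 - 38/38) = √(25/12 + (1/38)*(-38)) = √(25/12 - 1) = √(13/12) = √39/6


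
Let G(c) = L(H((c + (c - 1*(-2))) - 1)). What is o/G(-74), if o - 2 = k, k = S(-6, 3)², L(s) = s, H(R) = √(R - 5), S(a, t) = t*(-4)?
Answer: -73*I*√38/38 ≈ -11.842*I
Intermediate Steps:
S(a, t) = -4*t
H(R) = √(-5 + R)
k = 144 (k = (-4*3)² = (-12)² = 144)
G(c) = √(-4 + 2*c) (G(c) = √(-5 + ((c + (c - 1*(-2))) - 1)) = √(-5 + ((c + (c + 2)) - 1)) = √(-5 + ((c + (2 + c)) - 1)) = √(-5 + ((2 + 2*c) - 1)) = √(-5 + (1 + 2*c)) = √(-4 + 2*c))
o = 146 (o = 2 + 144 = 146)
o/G(-74) = 146/(√(-4 + 2*(-74))) = 146/(√(-4 - 148)) = 146/(√(-152)) = 146/((2*I*√38)) = 146*(-I*√38/76) = -73*I*√38/38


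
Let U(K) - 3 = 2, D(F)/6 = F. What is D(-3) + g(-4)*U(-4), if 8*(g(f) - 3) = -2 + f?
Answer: -27/4 ≈ -6.7500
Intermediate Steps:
D(F) = 6*F
g(f) = 11/4 + f/8 (g(f) = 3 + (-2 + f)/8 = 3 + (-¼ + f/8) = 11/4 + f/8)
U(K) = 5 (U(K) = 3 + 2 = 5)
D(-3) + g(-4)*U(-4) = 6*(-3) + (11/4 + (⅛)*(-4))*5 = -18 + (11/4 - ½)*5 = -18 + (9/4)*5 = -18 + 45/4 = -27/4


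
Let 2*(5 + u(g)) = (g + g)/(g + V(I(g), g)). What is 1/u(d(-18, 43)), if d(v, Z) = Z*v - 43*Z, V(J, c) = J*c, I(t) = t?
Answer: -2622/13111 ≈ -0.19998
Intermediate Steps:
d(v, Z) = -43*Z + Z*v
u(g) = -5 + g/(g + g**2) (u(g) = -5 + ((g + g)/(g + g*g))/2 = -5 + ((2*g)/(g + g**2))/2 = -5 + (2*g/(g + g**2))/2 = -5 + g/(g + g**2))
1/u(d(-18, 43)) = 1/((-4 - 215*(-43 - 18))/(1 + 43*(-43 - 18))) = 1/((-4 - 215*(-61))/(1 + 43*(-61))) = 1/((-4 - 5*(-2623))/(1 - 2623)) = 1/((-4 + 13115)/(-2622)) = 1/(-1/2622*13111) = 1/(-13111/2622) = -2622/13111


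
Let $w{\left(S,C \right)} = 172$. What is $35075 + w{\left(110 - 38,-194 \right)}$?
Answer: $35247$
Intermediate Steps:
$35075 + w{\left(110 - 38,-194 \right)} = 35075 + 172 = 35247$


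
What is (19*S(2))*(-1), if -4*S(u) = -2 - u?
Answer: -19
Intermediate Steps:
S(u) = 1/2 + u/4 (S(u) = -(-2 - u)/4 = 1/2 + u/4)
(19*S(2))*(-1) = (19*(1/2 + (1/4)*2))*(-1) = (19*(1/2 + 1/2))*(-1) = (19*1)*(-1) = 19*(-1) = -19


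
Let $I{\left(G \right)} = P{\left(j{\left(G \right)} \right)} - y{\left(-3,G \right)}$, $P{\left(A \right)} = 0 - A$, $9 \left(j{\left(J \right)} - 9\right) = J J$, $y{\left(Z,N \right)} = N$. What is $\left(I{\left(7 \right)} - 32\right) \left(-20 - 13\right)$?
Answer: $\frac{5291}{3} \approx 1763.7$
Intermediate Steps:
$j{\left(J \right)} = 9 + \frac{J^{2}}{9}$ ($j{\left(J \right)} = 9 + \frac{J J}{9} = 9 + \frac{J^{2}}{9}$)
$P{\left(A \right)} = - A$
$I{\left(G \right)} = -9 - G - \frac{G^{2}}{9}$ ($I{\left(G \right)} = - (9 + \frac{G^{2}}{9}) - G = \left(-9 - \frac{G^{2}}{9}\right) - G = -9 - G - \frac{G^{2}}{9}$)
$\left(I{\left(7 \right)} - 32\right) \left(-20 - 13\right) = \left(\left(-9 - 7 - \frac{7^{2}}{9}\right) - 32\right) \left(-20 - 13\right) = \left(\left(-9 - 7 - \frac{49}{9}\right) - 32\right) \left(-33\right) = \left(- \frac{193}{9} - 32\right) \left(-33\right) = \left(- \frac{481}{9}\right) \left(-33\right) = \frac{5291}{3}$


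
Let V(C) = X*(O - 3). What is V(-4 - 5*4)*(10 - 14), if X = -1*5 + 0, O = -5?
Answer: -160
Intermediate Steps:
X = -5 (X = -5 + 0 = -5)
V(C) = 40 (V(C) = -5*(-5 - 3) = -5*(-8) = 40)
V(-4 - 5*4)*(10 - 14) = 40*(10 - 14) = 40*(-4) = -160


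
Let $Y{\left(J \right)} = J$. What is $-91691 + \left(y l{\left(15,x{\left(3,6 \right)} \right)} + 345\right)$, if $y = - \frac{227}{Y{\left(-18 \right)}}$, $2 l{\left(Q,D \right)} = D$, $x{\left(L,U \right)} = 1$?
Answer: $- \frac{3288229}{36} \approx -91340.0$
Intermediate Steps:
$l{\left(Q,D \right)} = \frac{D}{2}$
$y = \frac{227}{18}$ ($y = - \frac{227}{-18} = \left(-227\right) \left(- \frac{1}{18}\right) = \frac{227}{18} \approx 12.611$)
$-91691 + \left(y l{\left(15,x{\left(3,6 \right)} \right)} + 345\right) = -91691 + \left(\frac{227 \cdot \frac{1}{2} \cdot 1}{18} + 345\right) = -91691 + \left(\frac{227}{18} \cdot \frac{1}{2} + 345\right) = -91691 + \left(\frac{227}{36} + 345\right) = -91691 + \frac{12647}{36} = - \frac{3288229}{36}$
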